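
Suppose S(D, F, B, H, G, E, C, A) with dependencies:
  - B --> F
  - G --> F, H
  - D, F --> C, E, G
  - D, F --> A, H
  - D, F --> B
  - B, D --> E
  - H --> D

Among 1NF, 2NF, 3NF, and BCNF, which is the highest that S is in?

Candidate keys: {B, D}, {B, H}, {D, F}, {F, H}, {G}. Prime attributes: {B, D, F, G, H}.
B --> F: {B}⁺ = {B, F}, which is not all of the attributes, so the left side is not a superkey — BCNF is violated.
But every attribute on its right side ({F}) is prime, and the same holds for every other non-superkey FD, so 3NF still holds.

3NF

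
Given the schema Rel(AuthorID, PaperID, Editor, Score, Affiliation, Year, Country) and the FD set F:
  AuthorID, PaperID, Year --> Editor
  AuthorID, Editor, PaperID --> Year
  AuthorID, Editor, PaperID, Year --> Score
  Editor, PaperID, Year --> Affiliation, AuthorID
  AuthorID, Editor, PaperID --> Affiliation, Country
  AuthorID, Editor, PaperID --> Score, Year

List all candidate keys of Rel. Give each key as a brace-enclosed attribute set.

{AuthorID, Editor, PaperID}, {AuthorID, PaperID, Year}, {Editor, PaperID, Year}

{PaperID} never appears on the right of any FD, so every key must include it.
{AuthorID, Editor, PaperID} is a candidate key since {AuthorID, Editor, PaperID}⁺ = {Affiliation, AuthorID, Country, Editor, PaperID, Score, Year} covers every attribute.
{AuthorID, PaperID, Year} is a candidate key since {AuthorID, PaperID, Year}⁺ = {Affiliation, AuthorID, Country, Editor, PaperID, Score, Year} covers every attribute.
{Editor, PaperID, Year} is a candidate key since {Editor, PaperID, Year}⁺ = {Affiliation, AuthorID, Country, Editor, PaperID, Score, Year} covers every attribute.
No proper subset of any of these is a key, and no other minimal superkey exists.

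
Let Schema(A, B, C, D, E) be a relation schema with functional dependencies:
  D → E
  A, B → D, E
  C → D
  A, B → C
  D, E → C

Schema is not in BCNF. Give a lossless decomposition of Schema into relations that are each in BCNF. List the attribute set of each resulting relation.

Candidate key of the original relation: {A, B}.
Within {A, B, C, D, E}: {D}⁺ ∩ {A, B, C, D, E} = {C, D, E}, not the whole set, so D → C, E violates BCNF; decompose into {C, D, E} and {A, B, D}.
{C, D, E} has no BCNF violation.
{A, B, D} has no BCNF violation.

{A, B, D}; {C, D, E}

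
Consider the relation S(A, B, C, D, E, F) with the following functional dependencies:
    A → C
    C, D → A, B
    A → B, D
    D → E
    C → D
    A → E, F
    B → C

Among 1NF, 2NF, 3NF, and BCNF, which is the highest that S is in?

2NF

Candidate keys: {A}, {B}, {C}. Prime attributes: {A, B, C}.
D → E breaks BCNF: {D}⁺ = {D, E}, so {D} is not a superkey.
Because {E} is non-prime and the left side of D → E is not a superkey, the relation is not in 3NF.
All keys have size 1, which rules out partial dependencies — 2NF is satisfied.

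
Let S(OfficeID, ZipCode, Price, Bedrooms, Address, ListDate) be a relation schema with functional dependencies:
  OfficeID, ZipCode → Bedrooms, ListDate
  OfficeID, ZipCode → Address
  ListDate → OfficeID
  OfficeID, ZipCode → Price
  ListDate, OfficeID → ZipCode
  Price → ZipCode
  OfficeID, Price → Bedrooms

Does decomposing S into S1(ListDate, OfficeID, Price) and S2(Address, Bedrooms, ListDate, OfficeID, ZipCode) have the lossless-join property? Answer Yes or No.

Yes

Common attributes: {ListDate, OfficeID}; their closure is {Address, Bedrooms, ListDate, OfficeID, Price, ZipCode}.
S1 is contained in that closure, so S1 ∩ S2 → S1 holds and the join is lossless.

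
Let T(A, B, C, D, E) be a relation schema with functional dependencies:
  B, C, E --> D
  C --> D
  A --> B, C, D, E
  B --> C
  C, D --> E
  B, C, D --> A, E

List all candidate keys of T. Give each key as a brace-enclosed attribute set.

{A}⁺ = {A, B, C, D, E} — all of the relation — so {A} is a candidate key.
{B}⁺ = {A, B, C, D, E} — all of the relation — so {B} is a candidate key.
These are minimal and exhaustive — every other superkey contains one of them.

{A}, {B}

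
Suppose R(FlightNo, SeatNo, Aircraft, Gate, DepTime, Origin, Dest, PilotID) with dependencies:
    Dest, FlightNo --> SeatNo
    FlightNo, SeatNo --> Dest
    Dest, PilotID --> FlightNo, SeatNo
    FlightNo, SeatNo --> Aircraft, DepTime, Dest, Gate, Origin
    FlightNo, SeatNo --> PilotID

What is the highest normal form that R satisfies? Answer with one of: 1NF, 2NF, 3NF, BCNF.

BCNF

Candidate keys: {Dest, FlightNo}, {Dest, PilotID}, {FlightNo, SeatNo}. Prime attributes: {Dest, FlightNo, PilotID, SeatNo}.
Every FD has a superkey on the left, so the relation is in BCNF.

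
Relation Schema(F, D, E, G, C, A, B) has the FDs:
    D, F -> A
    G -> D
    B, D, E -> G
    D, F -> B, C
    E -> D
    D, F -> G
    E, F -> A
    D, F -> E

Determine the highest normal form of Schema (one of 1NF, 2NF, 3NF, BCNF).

3NF

Candidate keys: {D, F}, {E, F}, {F, G}. Prime attributes: {D, E, F, G}.
G -> D breaks BCNF: {G}⁺ = {D, G}, so {G} is not a superkey.
Its right-hand attributes {D} are all prime, as are those of every other non-superkey FD — the relation is in 3NF.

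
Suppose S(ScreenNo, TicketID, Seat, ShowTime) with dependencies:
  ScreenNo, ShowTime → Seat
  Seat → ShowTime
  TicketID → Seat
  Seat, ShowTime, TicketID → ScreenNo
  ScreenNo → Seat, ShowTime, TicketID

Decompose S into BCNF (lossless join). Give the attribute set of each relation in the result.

Candidate keys of the original relation: {ScreenNo}, {TicketID}.
Within {ScreenNo, Seat, ShowTime, TicketID}: {Seat}⁺ ∩ {ScreenNo, Seat, ShowTime, TicketID} = {Seat, ShowTime}, not the whole set, so Seat → ShowTime violates BCNF; decompose into {Seat, ShowTime} and {ScreenNo, Seat, TicketID}.
{Seat, ShowTime} is in BCNF.
{ScreenNo, Seat, TicketID} is in BCNF.

{ScreenNo, Seat, TicketID}; {Seat, ShowTime}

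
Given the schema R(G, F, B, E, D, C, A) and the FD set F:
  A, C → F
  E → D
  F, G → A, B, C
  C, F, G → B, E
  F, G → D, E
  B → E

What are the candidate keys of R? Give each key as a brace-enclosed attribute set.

No FD produces {G}, so it must be in every candidate key.
{F, G}⁺ = {A, B, C, D, E, F, G}, which is every attribute, so {F, G} is a candidate key.
{A, C, G}⁺ = {A, B, C, D, E, F, G}, which is every attribute, so {A, C, G} is a candidate key.
These are minimal and exhaustive — every other superkey contains one of them.

{A, C, G}, {F, G}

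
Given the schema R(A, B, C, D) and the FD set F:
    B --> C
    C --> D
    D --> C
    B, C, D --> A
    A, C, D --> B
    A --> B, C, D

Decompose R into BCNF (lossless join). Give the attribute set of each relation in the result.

Candidate keys of the original relation: {A}, {B}.
Within {A, B, C, D}: {C}⁺ ∩ {A, B, C, D} = {C, D}, not the whole set, so C --> D violates BCNF; decompose into {C, D} and {A, B, C}.
{C, D} has no BCNF violation.
{A, B, C} has no BCNF violation.

{A, B, C}; {C, D}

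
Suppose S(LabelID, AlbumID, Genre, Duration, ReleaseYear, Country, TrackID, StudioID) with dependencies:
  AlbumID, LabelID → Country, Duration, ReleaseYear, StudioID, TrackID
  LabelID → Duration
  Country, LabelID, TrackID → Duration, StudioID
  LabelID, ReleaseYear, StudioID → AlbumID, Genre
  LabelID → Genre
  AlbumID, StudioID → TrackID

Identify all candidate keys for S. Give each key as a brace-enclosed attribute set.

Attributes never on any right-hand side: {LabelID} — every candidate key must contain it.
Closure of {AlbumID, LabelID} is {AlbumID, Country, Duration, Genre, LabelID, ReleaseYear, StudioID, TrackID}, the whole schema; {AlbumID, LabelID} is a candidate key.
Closure of {LabelID, ReleaseYear, StudioID} is {AlbumID, Country, Duration, Genre, LabelID, ReleaseYear, StudioID, TrackID}, the whole schema; {LabelID, ReleaseYear, StudioID} is a candidate key.
Closure of {Country, LabelID, ReleaseYear, TrackID} is {AlbumID, Country, Duration, Genre, LabelID, ReleaseYear, StudioID, TrackID}, the whole schema; {Country, LabelID, ReleaseYear, TrackID} is a candidate key.
These are minimal and exhaustive — every other superkey contains one of them.

{AlbumID, LabelID}, {Country, LabelID, ReleaseYear, TrackID}, {LabelID, ReleaseYear, StudioID}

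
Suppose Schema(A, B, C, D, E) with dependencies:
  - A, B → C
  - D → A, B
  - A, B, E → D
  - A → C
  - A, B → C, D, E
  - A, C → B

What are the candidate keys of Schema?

{A}, {D}

{A}⁺ = {A, B, C, D, E}, which is every attribute, so {A} is a candidate key.
{D}⁺ = {A, B, C, D, E}, which is every attribute, so {D} is a candidate key.
Any other superkey properly contains one of these, so there are no further candidate keys.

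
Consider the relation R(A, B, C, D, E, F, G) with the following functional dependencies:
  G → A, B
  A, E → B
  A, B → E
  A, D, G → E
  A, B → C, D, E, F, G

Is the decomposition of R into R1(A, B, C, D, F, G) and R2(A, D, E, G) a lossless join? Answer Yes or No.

Common attributes: {A, D, G}; their closure is {A, B, C, D, E, F, G}.
This includes all of R1, so the common attributes are a superkey of R1 — the join is lossless.

Yes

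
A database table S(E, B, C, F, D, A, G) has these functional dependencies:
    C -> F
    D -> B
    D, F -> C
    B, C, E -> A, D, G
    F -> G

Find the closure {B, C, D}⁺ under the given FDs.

{B, C, D, F, G}

Start with {B, C, D}.
C -> F applies; add {F} → now {B, C, D, F}.
F -> G applies; add {G} → now {B, C, D, F, G}.
No further FD applies.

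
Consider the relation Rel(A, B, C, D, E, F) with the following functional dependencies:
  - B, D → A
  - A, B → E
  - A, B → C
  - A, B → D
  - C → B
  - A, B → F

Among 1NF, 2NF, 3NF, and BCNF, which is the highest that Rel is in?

Candidate keys: {A, B}, {A, C}, {B, D}, {C, D}. Prime attributes: {A, B, C, D}.
C → B: {C}⁺ = {B, C}, which is not all of the attributes, so the left side is not a superkey — BCNF is violated.
Since {B} ⊆ prime attributes and every other non-superkey FD also has a prime right side, the schema is in 3NF.

3NF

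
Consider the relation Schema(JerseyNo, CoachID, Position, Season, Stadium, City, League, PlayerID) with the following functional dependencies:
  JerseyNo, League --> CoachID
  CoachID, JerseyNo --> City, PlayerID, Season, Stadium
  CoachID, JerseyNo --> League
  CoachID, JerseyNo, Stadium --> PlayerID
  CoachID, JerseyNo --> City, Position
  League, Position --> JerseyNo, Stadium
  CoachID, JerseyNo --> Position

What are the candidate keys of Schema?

{CoachID, JerseyNo}, {JerseyNo, League}, {League, Position}

Closure of {CoachID, JerseyNo} is {City, CoachID, JerseyNo, League, PlayerID, Position, Season, Stadium}, the whole schema; {CoachID, JerseyNo} is a candidate key.
Closure of {JerseyNo, League} is {City, CoachID, JerseyNo, League, PlayerID, Position, Season, Stadium}, the whole schema; {JerseyNo, League} is a candidate key.
Closure of {League, Position} is {City, CoachID, JerseyNo, League, PlayerID, Position, Season, Stadium}, the whole schema; {League, Position} is a candidate key.
No proper subset of any of these is a key, and no other minimal superkey exists.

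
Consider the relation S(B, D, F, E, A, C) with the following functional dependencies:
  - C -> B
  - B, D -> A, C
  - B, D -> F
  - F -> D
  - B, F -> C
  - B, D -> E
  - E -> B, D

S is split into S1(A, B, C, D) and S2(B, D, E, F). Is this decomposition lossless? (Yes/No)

Yes

Common attributes: {B, D}; their closure is {A, B, C, D, E, F}.
S1 is contained in that closure, so S1 ∩ S2 -> S1 holds and the join is lossless.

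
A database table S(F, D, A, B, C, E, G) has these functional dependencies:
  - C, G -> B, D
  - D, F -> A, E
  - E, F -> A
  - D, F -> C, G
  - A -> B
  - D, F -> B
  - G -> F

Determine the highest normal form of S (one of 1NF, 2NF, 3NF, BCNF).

Candidate keys: {C, G}, {D, F}, {D, G}. Prime attributes: {C, D, F, G}.
E, F -> A breaks BCNF: {E, F}⁺ = {A, B, E, F}, so {E, F} is not a superkey.
E, F -> A has non-prime {A} on the right and a non-superkey on the left, so 3NF fails.
No proper subset of a key has a non-prime attribute in its closure, so there is no partial dependency; 2NF holds.

2NF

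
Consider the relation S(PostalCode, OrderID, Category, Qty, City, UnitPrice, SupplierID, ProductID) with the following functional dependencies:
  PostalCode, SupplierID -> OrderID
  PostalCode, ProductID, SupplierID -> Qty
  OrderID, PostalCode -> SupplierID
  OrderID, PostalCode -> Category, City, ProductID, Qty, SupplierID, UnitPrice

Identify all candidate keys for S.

Attributes never on any right-hand side: {PostalCode} — every candidate key must contain it.
{OrderID, PostalCode}⁺ = {Category, City, OrderID, PostalCode, ProductID, Qty, SupplierID, UnitPrice}, which is every attribute, so {OrderID, PostalCode} is a candidate key.
{PostalCode, SupplierID}⁺ = {Category, City, OrderID, PostalCode, ProductID, Qty, SupplierID, UnitPrice}, which is every attribute, so {PostalCode, SupplierID} is a candidate key.
No proper subset of any of these is a key, and no other minimal superkey exists.

{OrderID, PostalCode}, {PostalCode, SupplierID}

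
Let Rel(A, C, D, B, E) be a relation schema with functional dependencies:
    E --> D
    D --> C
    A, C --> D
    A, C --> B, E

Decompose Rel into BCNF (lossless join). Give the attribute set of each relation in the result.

{A, B, E}; {C, D}; {D, E}

Candidate keys of the original relation: {A, C}, {A, D}, {A, E}.
Within {A, B, C, D, E}: {E}⁺ ∩ {A, B, C, D, E} = {C, D, E}, not the whole set, so E --> C, D violates BCNF; decompose into {C, D, E} and {A, B, E}.
Within {C, D, E}: {D}⁺ ∩ {C, D, E} = {C, D}, not the whole set, so D --> C violates BCNF; decompose into {C, D} and {D, E}.
{C, D} has no BCNF violation.
{D, E} has no BCNF violation.
{A, B, E} has no BCNF violation.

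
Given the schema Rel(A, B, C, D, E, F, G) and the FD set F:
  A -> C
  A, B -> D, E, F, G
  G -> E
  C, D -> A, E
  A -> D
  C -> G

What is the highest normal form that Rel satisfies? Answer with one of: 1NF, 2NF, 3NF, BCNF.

Candidate keys: {A, B}, {B, C, D}. Prime attributes: {A, B, C, D}.
A -> C breaks BCNF: {A}⁺ = {A, C, D, E, G}, so {A} is not a superkey.
G -> E has non-prime {E} on the right and a non-superkey on the left, so 3NF fails.
Since {A} ⊂ {A, B} and {A}⁺ ⊇ {E, G} with {E, G} non-prime, there is a partial dependency; 2NF fails.

1NF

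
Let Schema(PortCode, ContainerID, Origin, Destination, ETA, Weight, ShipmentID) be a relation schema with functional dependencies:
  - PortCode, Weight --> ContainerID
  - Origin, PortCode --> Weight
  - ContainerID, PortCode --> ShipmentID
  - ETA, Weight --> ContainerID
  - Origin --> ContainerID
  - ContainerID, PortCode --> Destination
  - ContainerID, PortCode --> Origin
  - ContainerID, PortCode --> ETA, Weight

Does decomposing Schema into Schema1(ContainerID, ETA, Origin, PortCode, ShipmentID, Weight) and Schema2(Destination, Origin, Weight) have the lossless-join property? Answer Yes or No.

The shared attributes are {Origin, Weight} and {Origin, Weight}⁺ = {ContainerID, Origin, Weight}.
The closure covers neither Schema1 nor Schema2 entirely; the join is not lossless.

No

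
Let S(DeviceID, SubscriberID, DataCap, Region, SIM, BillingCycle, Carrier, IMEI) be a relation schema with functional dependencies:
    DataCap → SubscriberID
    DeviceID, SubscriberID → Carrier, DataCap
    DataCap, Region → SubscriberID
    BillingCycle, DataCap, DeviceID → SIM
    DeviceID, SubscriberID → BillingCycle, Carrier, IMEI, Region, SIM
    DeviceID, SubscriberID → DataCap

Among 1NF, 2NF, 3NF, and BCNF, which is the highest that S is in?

3NF

Candidate keys: {DataCap, DeviceID}, {DeviceID, SubscriberID}. Prime attributes: {DataCap, DeviceID, SubscriberID}.
DataCap → SubscriberID breaks BCNF: {DataCap}⁺ = {DataCap, SubscriberID}, so {DataCap} is not a superkey.
But every attribute on its right side ({SubscriberID}) is prime, and the same holds for every other non-superkey FD, so 3NF still holds.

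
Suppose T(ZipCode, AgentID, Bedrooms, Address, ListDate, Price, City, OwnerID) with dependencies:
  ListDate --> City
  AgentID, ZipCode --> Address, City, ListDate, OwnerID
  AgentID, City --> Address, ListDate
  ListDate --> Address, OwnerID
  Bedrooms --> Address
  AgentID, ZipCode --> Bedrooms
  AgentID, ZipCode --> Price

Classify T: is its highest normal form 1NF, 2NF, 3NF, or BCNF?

2NF

Candidate key: {AgentID, ZipCode}. Prime attributes: {AgentID, ZipCode}.
ListDate --> City breaks BCNF: {ListDate}⁺ = {Address, City, ListDate, OwnerID}, so {ListDate} is not a superkey.
ListDate --> City determines the non-prime attribute {City} from a non-superkey — 3NF is violated.
Checking every proper subset of each key, none determines a non-prime attribute — 2NF is satisfied.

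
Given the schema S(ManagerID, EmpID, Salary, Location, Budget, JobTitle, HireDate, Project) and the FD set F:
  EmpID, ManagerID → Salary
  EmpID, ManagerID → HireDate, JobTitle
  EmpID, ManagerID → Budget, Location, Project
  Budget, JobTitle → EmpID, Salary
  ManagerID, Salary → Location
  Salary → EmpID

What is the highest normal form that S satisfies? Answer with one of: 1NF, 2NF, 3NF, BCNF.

3NF

Candidate keys: {Budget, JobTitle, ManagerID}, {EmpID, ManagerID}, {ManagerID, Salary}. Prime attributes: {Budget, EmpID, JobTitle, ManagerID, Salary}.
Budget, JobTitle → EmpID, Salary breaks BCNF: {Budget, JobTitle}⁺ = {Budget, EmpID, JobTitle, Salary}, so {Budget, JobTitle} is not a superkey.
But every attribute on its right side ({EmpID, Salary}) is prime, and the same holds for every other non-superkey FD, so 3NF still holds.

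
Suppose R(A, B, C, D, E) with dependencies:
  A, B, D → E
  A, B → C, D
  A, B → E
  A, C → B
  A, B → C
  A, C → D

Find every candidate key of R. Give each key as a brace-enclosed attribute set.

{A} never appears on the right of any FD, so every key must include it.
{A, B} is a candidate key since {A, B}⁺ = {A, B, C, D, E} covers every attribute.
{A, C} is a candidate key since {A, C}⁺ = {A, B, C, D, E} covers every attribute.
No proper subset of any of these is a key, and no other minimal superkey exists.

{A, B}, {A, C}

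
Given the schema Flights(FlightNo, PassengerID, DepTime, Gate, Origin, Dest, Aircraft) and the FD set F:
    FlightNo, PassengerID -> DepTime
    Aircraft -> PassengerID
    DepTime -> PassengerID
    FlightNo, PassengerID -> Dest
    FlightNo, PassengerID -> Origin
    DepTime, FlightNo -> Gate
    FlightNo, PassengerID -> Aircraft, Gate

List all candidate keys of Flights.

Attributes never on any right-hand side: {FlightNo} — every candidate key must contain it.
{Aircraft, FlightNo}⁺ = {Aircraft, DepTime, Dest, FlightNo, Gate, Origin, PassengerID}, which is every attribute, so {Aircraft, FlightNo} is a candidate key.
{DepTime, FlightNo}⁺ = {Aircraft, DepTime, Dest, FlightNo, Gate, Origin, PassengerID}, which is every attribute, so {DepTime, FlightNo} is a candidate key.
{FlightNo, PassengerID}⁺ = {Aircraft, DepTime, Dest, FlightNo, Gate, Origin, PassengerID}, which is every attribute, so {FlightNo, PassengerID} is a candidate key.
These are minimal and exhaustive — every other superkey contains one of them.

{Aircraft, FlightNo}, {DepTime, FlightNo}, {FlightNo, PassengerID}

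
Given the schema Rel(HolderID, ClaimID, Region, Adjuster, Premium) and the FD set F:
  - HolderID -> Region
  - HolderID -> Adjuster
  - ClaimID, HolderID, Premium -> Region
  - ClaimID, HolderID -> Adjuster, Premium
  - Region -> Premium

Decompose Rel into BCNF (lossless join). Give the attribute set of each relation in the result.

Candidate key of the original relation: {ClaimID, HolderID}.
{Adjuster, ClaimID, HolderID, Premium, Region}: {HolderID} determines {Adjuster, HolderID, Premium, Region} here but is not a superkey — split on HolderID -> Adjuster, Premium, Region, giving {Adjuster, HolderID, Premium, Region} and {ClaimID, HolderID}.
{Adjuster, HolderID, Premium, Region}: {Region} determines {Premium, Region} here but is not a superkey — split on Region -> Premium, giving {Premium, Region} and {Adjuster, HolderID, Region}.
{Premium, Region} has no BCNF violation.
{Adjuster, HolderID, Region} has no BCNF violation.
{ClaimID, HolderID} has no BCNF violation.

{Adjuster, HolderID, Region}; {ClaimID, HolderID}; {Premium, Region}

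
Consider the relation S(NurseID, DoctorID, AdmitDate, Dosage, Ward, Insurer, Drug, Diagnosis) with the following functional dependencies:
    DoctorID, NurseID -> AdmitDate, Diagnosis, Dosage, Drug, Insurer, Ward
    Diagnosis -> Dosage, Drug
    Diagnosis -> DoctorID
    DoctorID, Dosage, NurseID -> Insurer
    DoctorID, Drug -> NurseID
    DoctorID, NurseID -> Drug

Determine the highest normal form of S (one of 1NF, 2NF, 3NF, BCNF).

Candidate keys: {Diagnosis}, {DoctorID, Drug}, {DoctorID, NurseID}. Prime attributes: {Diagnosis, DoctorID, Drug, NurseID}.
Each dependency's left side is a superkey — BCNF holds.

BCNF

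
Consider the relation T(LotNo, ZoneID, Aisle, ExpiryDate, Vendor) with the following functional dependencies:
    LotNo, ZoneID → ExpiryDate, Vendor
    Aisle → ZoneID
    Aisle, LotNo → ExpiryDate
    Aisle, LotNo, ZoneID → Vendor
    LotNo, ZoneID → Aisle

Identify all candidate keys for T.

{Aisle, LotNo}, {LotNo, ZoneID}

Attributes never on any right-hand side: {LotNo} — every candidate key must contain it.
{Aisle, LotNo} is a candidate key since {Aisle, LotNo}⁺ = {Aisle, ExpiryDate, LotNo, Vendor, ZoneID} covers every attribute.
{LotNo, ZoneID} is a candidate key since {LotNo, ZoneID}⁺ = {Aisle, ExpiryDate, LotNo, Vendor, ZoneID} covers every attribute.
These are minimal and exhaustive — every other superkey contains one of them.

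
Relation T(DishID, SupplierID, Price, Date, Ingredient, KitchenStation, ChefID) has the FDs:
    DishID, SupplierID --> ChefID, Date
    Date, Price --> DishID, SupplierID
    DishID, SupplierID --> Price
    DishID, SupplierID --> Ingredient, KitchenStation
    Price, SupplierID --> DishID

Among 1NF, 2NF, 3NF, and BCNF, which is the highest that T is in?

BCNF

Candidate keys: {Date, Price}, {DishID, SupplierID}, {Price, SupplierID}. Prime attributes: {Date, DishID, Price, SupplierID}.
The left-hand side of every FD is a superkey, so BCNF is satisfied.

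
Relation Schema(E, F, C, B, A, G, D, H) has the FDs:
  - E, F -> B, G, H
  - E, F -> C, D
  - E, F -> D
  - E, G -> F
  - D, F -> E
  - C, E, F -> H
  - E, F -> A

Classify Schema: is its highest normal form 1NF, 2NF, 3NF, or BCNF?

Candidate keys: {D, F}, {E, F}, {E, G}. Prime attributes: {D, E, F, G}.
Every FD has a superkey on the left, so the relation is in BCNF.

BCNF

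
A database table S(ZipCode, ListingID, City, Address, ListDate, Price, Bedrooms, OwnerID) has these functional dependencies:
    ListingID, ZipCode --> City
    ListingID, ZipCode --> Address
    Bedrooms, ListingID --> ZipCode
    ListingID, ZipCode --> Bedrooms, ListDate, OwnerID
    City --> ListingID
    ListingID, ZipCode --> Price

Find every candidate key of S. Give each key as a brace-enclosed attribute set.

{Bedrooms, City}, {Bedrooms, ListingID}, {City, ZipCode}, {ListingID, ZipCode}

Closure of {Bedrooms, City} is {Address, Bedrooms, City, ListDate, ListingID, OwnerID, Price, ZipCode}, the whole schema; {Bedrooms, City} is a candidate key.
Closure of {Bedrooms, ListingID} is {Address, Bedrooms, City, ListDate, ListingID, OwnerID, Price, ZipCode}, the whole schema; {Bedrooms, ListingID} is a candidate key.
Closure of {City, ZipCode} is {Address, Bedrooms, City, ListDate, ListingID, OwnerID, Price, ZipCode}, the whole schema; {City, ZipCode} is a candidate key.
Closure of {ListingID, ZipCode} is {Address, Bedrooms, City, ListDate, ListingID, OwnerID, Price, ZipCode}, the whole schema; {ListingID, ZipCode} is a candidate key.
No proper subset of any of these is a key, and no other minimal superkey exists.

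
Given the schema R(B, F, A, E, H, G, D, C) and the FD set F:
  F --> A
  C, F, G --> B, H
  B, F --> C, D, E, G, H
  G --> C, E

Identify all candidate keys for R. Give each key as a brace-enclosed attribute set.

{F} never appears on the right of any FD, so every key must include it.
Closure of {B, F} is {A, B, C, D, E, F, G, H}, the whole schema; {B, F} is a candidate key.
Closure of {F, G} is {A, B, C, D, E, F, G, H}, the whole schema; {F, G} is a candidate key.
Any other superkey properly contains one of these, so there are no further candidate keys.

{B, F}, {F, G}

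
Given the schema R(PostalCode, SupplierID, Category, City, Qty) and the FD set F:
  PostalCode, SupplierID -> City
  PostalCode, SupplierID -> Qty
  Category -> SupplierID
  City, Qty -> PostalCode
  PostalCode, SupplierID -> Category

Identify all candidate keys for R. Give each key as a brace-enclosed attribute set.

{Category, City, Qty}, {Category, PostalCode}, {City, Qty, SupplierID}, {PostalCode, SupplierID}

Closure of {Category, PostalCode} is {Category, City, PostalCode, Qty, SupplierID}, the whole schema; {Category, PostalCode} is a candidate key.
Closure of {PostalCode, SupplierID} is {Category, City, PostalCode, Qty, SupplierID}, the whole schema; {PostalCode, SupplierID} is a candidate key.
Closure of {Category, City, Qty} is {Category, City, PostalCode, Qty, SupplierID}, the whole schema; {Category, City, Qty} is a candidate key.
Closure of {City, Qty, SupplierID} is {Category, City, PostalCode, Qty, SupplierID}, the whole schema; {City, Qty, SupplierID} is a candidate key.
No proper subset of any of these is a key, and no other minimal superkey exists.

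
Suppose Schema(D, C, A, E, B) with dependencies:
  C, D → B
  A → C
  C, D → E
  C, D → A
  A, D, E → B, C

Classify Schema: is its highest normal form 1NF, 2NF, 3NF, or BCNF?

3NF

Candidate keys: {A, D}, {C, D}. Prime attributes: {A, C, D}.
A → C breaks BCNF: {A}⁺ = {A, C}, so {A} is not a superkey.
But every attribute on its right side ({C}) is prime, and the same holds for every other non-superkey FD, so 3NF still holds.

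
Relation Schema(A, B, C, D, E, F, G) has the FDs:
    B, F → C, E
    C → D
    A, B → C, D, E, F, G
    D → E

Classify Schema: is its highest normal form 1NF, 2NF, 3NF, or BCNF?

Candidate key: {A, B}. Prime attributes: {A, B}.
B, F → C, E breaks BCNF: {B, F}⁺ = {B, C, D, E, F}, so {B, F} is not a superkey.
B, F → C, E determines the non-prime attributes {C, E} from a non-superkey — 3NF is violated.
No proper subset of a key has a non-prime attribute in its closure, so there is no partial dependency; 2NF holds.

2NF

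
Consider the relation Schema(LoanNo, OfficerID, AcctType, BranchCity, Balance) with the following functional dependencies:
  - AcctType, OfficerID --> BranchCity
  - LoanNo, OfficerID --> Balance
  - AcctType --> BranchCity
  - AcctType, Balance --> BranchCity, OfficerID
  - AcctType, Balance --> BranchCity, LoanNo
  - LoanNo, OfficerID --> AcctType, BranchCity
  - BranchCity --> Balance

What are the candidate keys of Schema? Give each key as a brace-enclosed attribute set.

{AcctType}, {LoanNo, OfficerID}

Closure of {AcctType} is {AcctType, Balance, BranchCity, LoanNo, OfficerID}, the whole schema; {AcctType} is a candidate key.
Closure of {LoanNo, OfficerID} is {AcctType, Balance, BranchCity, LoanNo, OfficerID}, the whole schema; {LoanNo, OfficerID} is a candidate key.
No proper subset of any of these is a key, and no other minimal superkey exists.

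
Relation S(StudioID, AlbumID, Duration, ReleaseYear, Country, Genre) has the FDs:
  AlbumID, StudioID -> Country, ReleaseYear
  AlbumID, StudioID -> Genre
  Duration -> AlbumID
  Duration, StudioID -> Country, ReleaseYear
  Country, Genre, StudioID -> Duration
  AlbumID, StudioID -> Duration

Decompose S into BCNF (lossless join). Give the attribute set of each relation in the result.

Candidate keys of the original relation: {AlbumID, StudioID}, {Country, Genre, StudioID}, {Duration, StudioID}.
In {AlbumID, Country, Duration, Genre, ReleaseYear, StudioID}, {Duration} is not a superkey ({Duration}⁺ restricted to this set is {AlbumID, Duration}), so split on Duration -> AlbumID into {AlbumID, Duration} and {Country, Duration, Genre, ReleaseYear, StudioID}.
{AlbumID, Duration} has no BCNF violation.
{Country, Duration, Genre, ReleaseYear, StudioID} has no BCNF violation.

{AlbumID, Duration}; {Country, Duration, Genre, ReleaseYear, StudioID}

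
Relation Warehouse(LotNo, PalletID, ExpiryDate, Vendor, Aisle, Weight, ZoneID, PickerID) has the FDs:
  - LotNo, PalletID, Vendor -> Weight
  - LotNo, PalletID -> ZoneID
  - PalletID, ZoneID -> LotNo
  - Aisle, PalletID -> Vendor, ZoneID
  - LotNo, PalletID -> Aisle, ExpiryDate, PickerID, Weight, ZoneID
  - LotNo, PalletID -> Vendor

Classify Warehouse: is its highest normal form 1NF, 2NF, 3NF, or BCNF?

Candidate keys: {Aisle, PalletID}, {LotNo, PalletID}, {PalletID, ZoneID}. Prime attributes: {Aisle, LotNo, PalletID, ZoneID}.
The left-hand side of every FD is a superkey, so BCNF is satisfied.

BCNF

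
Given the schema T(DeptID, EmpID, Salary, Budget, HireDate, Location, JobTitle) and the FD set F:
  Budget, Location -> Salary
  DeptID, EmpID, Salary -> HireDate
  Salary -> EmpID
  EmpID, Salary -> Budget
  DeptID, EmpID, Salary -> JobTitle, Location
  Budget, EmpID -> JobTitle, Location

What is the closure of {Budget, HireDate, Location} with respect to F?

{Budget, EmpID, HireDate, JobTitle, Location, Salary}

Start with {Budget, HireDate, Location}.
Budget, Location -> Salary applies; add {Salary} → now {Budget, HireDate, Location, Salary}.
Salary -> EmpID applies; add {EmpID} → now {Budget, EmpID, HireDate, Location, Salary}.
Budget, EmpID -> JobTitle, Location applies; add {JobTitle} → now {Budget, EmpID, HireDate, JobTitle, Location, Salary}.
No further FD applies.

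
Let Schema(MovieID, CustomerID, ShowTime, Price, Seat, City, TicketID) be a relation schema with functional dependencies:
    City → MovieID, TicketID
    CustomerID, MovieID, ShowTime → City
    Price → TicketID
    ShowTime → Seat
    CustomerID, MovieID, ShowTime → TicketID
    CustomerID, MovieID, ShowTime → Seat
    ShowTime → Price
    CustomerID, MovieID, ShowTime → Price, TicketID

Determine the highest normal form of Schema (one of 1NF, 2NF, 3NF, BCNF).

Candidate keys: {City, CustomerID, ShowTime}, {CustomerID, MovieID, ShowTime}. Prime attributes: {City, CustomerID, MovieID, ShowTime}.
City → MovieID, TicketID: {City}⁺ = {City, MovieID, TicketID}, which is not all of the attributes, so the left side is not a superkey — BCNF is violated.
Because {TicketID} is non-prime and the left side of City → MovieID, TicketID is not a superkey, the relation is not in 3NF.
Since {City} ⊂ {City, CustomerID, ShowTime} and {City}⁺ ⊇ {TicketID} with {TicketID} non-prime, there is a partial dependency; 2NF fails.

1NF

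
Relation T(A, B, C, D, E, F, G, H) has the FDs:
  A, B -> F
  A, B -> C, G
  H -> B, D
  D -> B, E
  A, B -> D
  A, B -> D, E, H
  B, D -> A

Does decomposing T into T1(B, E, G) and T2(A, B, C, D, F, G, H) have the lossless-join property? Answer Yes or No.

No

The shared attributes are {B, G} and {B, G}⁺ = {B, G}.
Neither T1 nor T2 is contained in that closure, so the decomposition is lossy.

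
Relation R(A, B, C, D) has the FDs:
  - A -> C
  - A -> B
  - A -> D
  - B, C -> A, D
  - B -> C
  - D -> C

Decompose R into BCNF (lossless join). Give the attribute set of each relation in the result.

{A, B, D}; {C, D}

Candidate keys of the original relation: {A}, {B}.
Within {A, B, C, D}: {D}⁺ ∩ {A, B, C, D} = {C, D}, not the whole set, so D -> C violates BCNF; decompose into {C, D} and {A, B, D}.
{C, D}: every determinant is a superkey — BCNF.
{A, B, D}: every determinant is a superkey — BCNF.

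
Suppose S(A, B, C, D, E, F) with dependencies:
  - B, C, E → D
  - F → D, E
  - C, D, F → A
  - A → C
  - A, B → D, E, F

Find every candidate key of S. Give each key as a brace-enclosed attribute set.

{A, B}, {B, C, F}

No FD produces {B}, so it must be in every candidate key.
{A, B} is a candidate key since {A, B}⁺ = {A, B, C, D, E, F} covers every attribute.
{B, C, F} is a candidate key since {B, C, F}⁺ = {A, B, C, D, E, F} covers every attribute.
No proper subset of any of these is a key, and no other minimal superkey exists.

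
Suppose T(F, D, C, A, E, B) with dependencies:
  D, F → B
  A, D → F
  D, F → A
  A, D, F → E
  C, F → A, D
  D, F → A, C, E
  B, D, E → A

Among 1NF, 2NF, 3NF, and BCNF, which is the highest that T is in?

BCNF

Candidate keys: {A, D}, {B, D, E}, {C, F}, {D, F}. Prime attributes: {A, B, C, D, E, F}.
Every FD has a superkey on the left, so the relation is in BCNF.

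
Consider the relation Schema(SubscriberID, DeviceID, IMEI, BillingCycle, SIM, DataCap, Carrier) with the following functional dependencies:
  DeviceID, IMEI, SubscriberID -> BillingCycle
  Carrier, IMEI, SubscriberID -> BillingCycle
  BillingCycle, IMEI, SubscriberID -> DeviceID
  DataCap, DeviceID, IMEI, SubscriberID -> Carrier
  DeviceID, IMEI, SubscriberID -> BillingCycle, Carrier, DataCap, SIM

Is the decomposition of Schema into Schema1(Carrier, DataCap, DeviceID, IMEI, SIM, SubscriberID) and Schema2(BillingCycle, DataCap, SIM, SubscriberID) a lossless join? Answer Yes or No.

No

Schema1 ∩ Schema2 = {DataCap, SIM, SubscriberID}; its closure under F is {DataCap, SIM, SubscriberID}.
Neither Schema1 nor Schema2 is contained in that closure, so the decomposition is lossy.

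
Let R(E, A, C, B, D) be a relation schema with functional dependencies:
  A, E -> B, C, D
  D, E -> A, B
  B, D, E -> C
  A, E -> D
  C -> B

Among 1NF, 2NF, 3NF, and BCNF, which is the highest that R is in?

2NF

Candidate keys: {A, E}, {D, E}. Prime attributes: {A, D, E}.
C -> B breaks BCNF: {C}⁺ = {B, C}, so {C} is not a superkey.
Because {B} is non-prime and the left side of C -> B is not a superkey, the relation is not in 3NF.
Checking every proper subset of each key, none determines a non-prime attribute — 2NF is satisfied.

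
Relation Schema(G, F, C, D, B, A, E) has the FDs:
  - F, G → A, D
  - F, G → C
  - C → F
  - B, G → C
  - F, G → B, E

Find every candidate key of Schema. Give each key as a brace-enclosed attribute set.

Attributes never on any right-hand side: {G} — every candidate key must contain it.
Closure of {B, G} is {A, B, C, D, E, F, G}, the whole schema; {B, G} is a candidate key.
Closure of {C, G} is {A, B, C, D, E, F, G}, the whole schema; {C, G} is a candidate key.
Closure of {F, G} is {A, B, C, D, E, F, G}, the whole schema; {F, G} is a candidate key.
Any other superkey properly contains one of these, so there are no further candidate keys.

{B, G}, {C, G}, {F, G}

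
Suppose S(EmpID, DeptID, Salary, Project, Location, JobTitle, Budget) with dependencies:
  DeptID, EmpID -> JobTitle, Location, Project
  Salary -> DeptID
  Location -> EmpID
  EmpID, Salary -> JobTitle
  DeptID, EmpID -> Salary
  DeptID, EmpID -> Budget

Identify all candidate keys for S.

{DeptID, EmpID}, {DeptID, Location}, {EmpID, Salary}, {Location, Salary}

{DeptID, EmpID}⁺ = {Budget, DeptID, EmpID, JobTitle, Location, Project, Salary} — all of the relation — so {DeptID, EmpID} is a candidate key.
{DeptID, Location}⁺ = {Budget, DeptID, EmpID, JobTitle, Location, Project, Salary} — all of the relation — so {DeptID, Location} is a candidate key.
{EmpID, Salary}⁺ = {Budget, DeptID, EmpID, JobTitle, Location, Project, Salary} — all of the relation — so {EmpID, Salary} is a candidate key.
{Location, Salary}⁺ = {Budget, DeptID, EmpID, JobTitle, Location, Project, Salary} — all of the relation — so {Location, Salary} is a candidate key.
No proper subset of any of these is a key, and no other minimal superkey exists.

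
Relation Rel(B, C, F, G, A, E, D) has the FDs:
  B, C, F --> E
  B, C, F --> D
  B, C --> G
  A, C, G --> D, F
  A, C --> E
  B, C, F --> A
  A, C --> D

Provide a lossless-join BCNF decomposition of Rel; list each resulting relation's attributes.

Candidate keys of the original relation: {A, B, C}, {B, C, F}.
{A, B, C, D, E, F, G}: {B, C} determines {B, C, G} here but is not a superkey — split on B, C --> G, giving {B, C, G} and {A, B, C, D, E, F}.
{B, C, G} is in BCNF.
{A, B, C, D, E, F}: {A, C} determines {A, C, D, E} here but is not a superkey — split on A, C --> D, E, giving {A, C, D, E} and {A, B, C, F}.
{A, C, D, E} is in BCNF.
{A, B, C, F} is in BCNF.

{A, B, C, F}; {A, C, D, E}; {B, C, G}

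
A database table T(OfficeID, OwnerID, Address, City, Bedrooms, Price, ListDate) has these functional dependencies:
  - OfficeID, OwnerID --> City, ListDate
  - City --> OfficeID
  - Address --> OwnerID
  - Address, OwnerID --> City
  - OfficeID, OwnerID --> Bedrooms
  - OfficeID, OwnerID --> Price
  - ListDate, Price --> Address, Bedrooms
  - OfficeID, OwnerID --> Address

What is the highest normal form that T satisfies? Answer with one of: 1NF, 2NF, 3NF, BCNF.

3NF

Candidate keys: {Address}, {City, OwnerID}, {ListDate, Price}, {OfficeID, OwnerID}. Prime attributes: {Address, City, ListDate, OfficeID, OwnerID, Price}.
City --> OfficeID: {City}⁺ = {City, OfficeID}, which is not all of the attributes, so the left side is not a superkey — BCNF is violated.
Its right-hand attributes {OfficeID} are all prime, as are those of every other non-superkey FD — the relation is in 3NF.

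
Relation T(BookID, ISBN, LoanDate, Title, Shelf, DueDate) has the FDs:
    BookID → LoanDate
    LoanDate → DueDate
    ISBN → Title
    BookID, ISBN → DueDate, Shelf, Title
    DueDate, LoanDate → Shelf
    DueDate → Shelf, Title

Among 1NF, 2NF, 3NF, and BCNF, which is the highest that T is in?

1NF

Candidate key: {BookID, ISBN}. Prime attributes: {BookID, ISBN}.
BookID → LoanDate breaks BCNF: {BookID}⁺ = {BookID, DueDate, LoanDate, Shelf, Title}, so {BookID} is not a superkey.
BookID → LoanDate determines the non-prime attribute {LoanDate} from a non-superkey — 3NF is violated.
{BookID} is a proper subset of the key {BookID, ISBN}, and {BookID}⁺ contains the non-prime attributes {DueDate, LoanDate, Shelf, Title} — a partial dependency, so 2NF is violated.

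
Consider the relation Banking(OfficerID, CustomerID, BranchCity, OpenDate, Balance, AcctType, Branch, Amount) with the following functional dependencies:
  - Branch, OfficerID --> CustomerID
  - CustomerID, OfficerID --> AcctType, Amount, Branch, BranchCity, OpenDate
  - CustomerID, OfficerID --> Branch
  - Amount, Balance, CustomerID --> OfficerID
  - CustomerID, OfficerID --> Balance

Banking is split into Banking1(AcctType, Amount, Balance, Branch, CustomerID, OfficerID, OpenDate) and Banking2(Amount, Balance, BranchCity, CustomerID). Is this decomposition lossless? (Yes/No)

The shared attributes are {Amount, Balance, CustomerID} and {Amount, Balance, CustomerID}⁺ = {AcctType, Amount, Balance, Branch, BranchCity, CustomerID, OfficerID, OpenDate}.
Banking1 is contained in that closure, so Banking1 ∩ Banking2 --> Banking1 holds and the join is lossless.

Yes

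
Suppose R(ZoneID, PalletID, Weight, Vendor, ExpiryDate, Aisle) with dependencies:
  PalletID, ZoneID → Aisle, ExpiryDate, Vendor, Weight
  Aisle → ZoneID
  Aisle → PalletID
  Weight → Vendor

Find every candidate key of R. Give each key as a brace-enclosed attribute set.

{Aisle}⁺ = {Aisle, ExpiryDate, PalletID, Vendor, Weight, ZoneID} — all of the relation — so {Aisle} is a candidate key.
{PalletID, ZoneID}⁺ = {Aisle, ExpiryDate, PalletID, Vendor, Weight, ZoneID} — all of the relation — so {PalletID, ZoneID} is a candidate key.
Any other superkey properly contains one of these, so there are no further candidate keys.

{Aisle}, {PalletID, ZoneID}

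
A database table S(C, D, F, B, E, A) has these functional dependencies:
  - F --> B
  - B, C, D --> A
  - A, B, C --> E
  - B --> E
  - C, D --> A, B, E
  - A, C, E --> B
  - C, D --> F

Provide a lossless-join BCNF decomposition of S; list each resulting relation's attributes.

Candidate key of the original relation: {C, D}.
{A, B, C, D, E, F}: {F} determines {B, E, F} here but is not a superkey — split on F --> B, E, giving {B, E, F} and {A, C, D, F}.
{B, E, F}: {B} determines {B, E} here but is not a superkey — split on B --> E, giving {B, E} and {B, F}.
{B, E} is in BCNF.
{B, F} is in BCNF.
{A, C, D, F} is in BCNF.

{A, C, D, F}; {B, E}; {B, F}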